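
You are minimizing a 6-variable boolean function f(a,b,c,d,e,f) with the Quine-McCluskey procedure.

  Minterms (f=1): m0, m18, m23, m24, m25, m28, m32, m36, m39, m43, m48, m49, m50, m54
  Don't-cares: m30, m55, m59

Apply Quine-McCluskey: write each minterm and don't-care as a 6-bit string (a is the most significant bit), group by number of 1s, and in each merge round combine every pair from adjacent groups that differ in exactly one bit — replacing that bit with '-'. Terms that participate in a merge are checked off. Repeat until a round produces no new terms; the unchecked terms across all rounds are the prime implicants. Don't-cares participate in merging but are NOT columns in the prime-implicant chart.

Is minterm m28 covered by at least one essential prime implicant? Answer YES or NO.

size-2^0 implicants → 000000(✓)  010010(✓)  010111(✓)  011000(✓)  011001(✓)  011100(✓)  011110(✓)  100000(✓)  100100(✓)  100111(✓)  101011(✓)  110000(✓)  110001(✓)  110010(✓)  110110(✓)  110111(✓)  111011(✓)
size-2^1 implicants → -00000  -10010  -10111  011-00  01100-  0111-0  1-0000  1-0111  1-1011  100-00  110-10  1100-0  11000-  11011-
Unchecked terms (primes): -00000, -10010, -10111, 011-00, 01100-, 0111-0, 1-0000, 1-0111, 1-1011, 100-00, 110-10, 1100-0, 11000-, 11011-
Minterm coverage:
  m0 ⊆ -00000 [E]
  m18 ⊆ -10010 [E]
  m23 ⊆ -10111 [E]
  m24 ⊆ 011-00,01100-
  m25 ⊆ 01100- [E]
  m28 ⊆ 011-00,0111-0
  m32 ⊆ -00000,1-0000,100-00
  m36 ⊆ 100-00 [E]
  m39 ⊆ 1-0111 [E]
  m43 ⊆ 1-1011 [E]
  m48 ⊆ 1-0000,1100-0,11000-
  m49 ⊆ 11000- [E]
  m50 ⊆ -10010,110-10,1100-0
  m54 ⊆ 110-10,11011-
E = {-00000, -10010, -10111, 01100-, 1-0111, 1-1011, 100-00, 11000-}

NO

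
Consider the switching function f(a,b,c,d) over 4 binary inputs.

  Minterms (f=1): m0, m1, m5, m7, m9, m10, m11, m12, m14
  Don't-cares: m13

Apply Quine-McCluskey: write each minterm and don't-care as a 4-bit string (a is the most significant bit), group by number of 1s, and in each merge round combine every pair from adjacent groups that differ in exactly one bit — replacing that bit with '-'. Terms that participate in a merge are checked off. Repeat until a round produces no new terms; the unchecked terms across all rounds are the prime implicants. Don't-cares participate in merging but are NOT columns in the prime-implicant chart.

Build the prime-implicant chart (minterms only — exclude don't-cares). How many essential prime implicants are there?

2

[col 0] 0000*, 0001*, 0101*, 0111*, 1001*, 1010*, 1011*, 1100*, 1101*, 1110*
[col 1] -001*, -101*, 0-01*, 000-, 01-1, 1-01*, 1-10, 10-1, 101-, 11-0, 110-
[col 2] --01
Prime implicants: --01, 000-, 01-1, 1-10, 10-1, 101-, 11-0, 110-
PI chart (minterm → PIs covering it):
  0 | 000-  (sole → essential)
  1 | --01,000-
  5 | --01,01-1
  7 | 01-1  (sole → essential)
  9 | --01,10-1
  10 | 1-10,101-
  11 | 10-1,101-
  12 | 11-0,110-
  14 | 1-10,11-0
Essential prime implicants: 000-, 01-1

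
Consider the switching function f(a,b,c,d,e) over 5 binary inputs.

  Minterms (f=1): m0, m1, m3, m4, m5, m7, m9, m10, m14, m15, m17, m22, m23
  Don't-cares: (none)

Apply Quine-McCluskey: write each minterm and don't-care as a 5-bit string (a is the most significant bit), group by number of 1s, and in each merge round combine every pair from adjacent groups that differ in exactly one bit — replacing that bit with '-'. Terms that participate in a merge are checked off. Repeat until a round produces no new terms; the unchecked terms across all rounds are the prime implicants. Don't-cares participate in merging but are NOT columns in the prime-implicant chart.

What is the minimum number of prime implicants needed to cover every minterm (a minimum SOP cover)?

size-2^0 implicants → 00000(✓)  00001(✓)  00011(✓)  00100(✓)  00101(✓)  00111(✓)  01001(✓)  01010(✓)  01110(✓)  01111(✓)  10001(✓)  10110(✓)  10111(✓)
size-2^1 implicants → -0001  -0111  0-001  0-111  00-00(✓)  00-01(✓)  00-11(✓)  000-1(✓)  0000-(✓)  001-1(✓)  0010-(✓)  01-10  0111-  1011-
size-2^2 implicants → 00--1  00-0-
Unchecked terms (primes): -0001, -0111, 0-001, 0-111, 00--1, 00-0-, 01-10, 0111-, 1011-
Minterm coverage:
  m0 ⊆ 00-0- [E]
  m1 ⊆ -0001,0-001,00--1,00-0-
  m3 ⊆ 00--1 [E]
  m4 ⊆ 00-0- [E]
  m5 ⊆ 00--1,00-0-
  m7 ⊆ -0111,0-111,00--1
  m9 ⊆ 0-001 [E]
  m10 ⊆ 01-10 [E]
  m14 ⊆ 01-10,0111-
  m15 ⊆ 0-111,0111-
  m17 ⊆ -0001 [E]
  m22 ⊆ 1011- [E]
  m23 ⊆ -0111,1011-
E = {-0001, 0-001, 00--1, 00-0-, 01-10, 1011-}
Petrick residual → 0-111
Cover = b'c'd'e + a'c'd'e + a'cde + a'b'e + a'b'd' + a'bde' + ab'cd  |cover|=7

7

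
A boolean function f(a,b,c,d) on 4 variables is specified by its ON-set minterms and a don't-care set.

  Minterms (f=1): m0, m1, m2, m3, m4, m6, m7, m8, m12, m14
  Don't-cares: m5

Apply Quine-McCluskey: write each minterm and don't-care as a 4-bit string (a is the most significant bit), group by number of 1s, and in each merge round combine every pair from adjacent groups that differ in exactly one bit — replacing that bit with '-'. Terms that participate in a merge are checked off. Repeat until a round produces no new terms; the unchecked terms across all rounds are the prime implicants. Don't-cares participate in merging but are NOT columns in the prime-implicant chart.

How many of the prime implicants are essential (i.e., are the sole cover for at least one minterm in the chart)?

3

[col 0] 0000*, 0001*, 0010*, 0011*, 0100*, 0101*, 0110*, 0111*, 1000*, 1100*, 1110*
[col 1] -000*, -100*, -110*, 0-00*, 0-01*, 0-10*, 0-11*, 00-0*, 00-1*, 000-*, 001-*, 01-0*, 01-1*, 010-*, 011-*, 1-00*, 11-0*
[col 2] --00, -1-0, 0--0*, 0--1*, 0-0-*, 0-1-*, 00--*, 01--*
[col 3] 0---
Prime implicants: --00, -1-0, 0---
PI chart (minterm → PIs covering it):
  0 | --00,0---
  1 | 0---  (sole → essential)
  2 | 0---  (sole → essential)
  3 | 0---  (sole → essential)
  4 | --00,-1-0,0---
  6 | -1-0,0---
  7 | 0---  (sole → essential)
  8 | --00  (sole → essential)
  12 | --00,-1-0
  14 | -1-0  (sole → essential)
Essential prime implicants: --00, -1-0, 0---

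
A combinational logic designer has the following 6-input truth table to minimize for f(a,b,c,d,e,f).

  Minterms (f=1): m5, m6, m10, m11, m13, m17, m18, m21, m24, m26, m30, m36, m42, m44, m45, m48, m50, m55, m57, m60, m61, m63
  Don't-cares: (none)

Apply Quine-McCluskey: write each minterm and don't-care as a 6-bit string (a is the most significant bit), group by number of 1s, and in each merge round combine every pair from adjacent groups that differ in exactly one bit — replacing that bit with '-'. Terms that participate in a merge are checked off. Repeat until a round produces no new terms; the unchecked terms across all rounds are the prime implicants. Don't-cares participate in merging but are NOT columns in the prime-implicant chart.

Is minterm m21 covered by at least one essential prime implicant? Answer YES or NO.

[col 0] 000101*, 000110, 001010*, 001011*, 001101*, 010001*, 010010*, 010101*, 011000*, 011010*, 011110*, 100100*, 101010*, 101100*, 101101*, 110000*, 110010*, 110111*, 111001*, 111100*, 111101*, 111111*
[col 1] -01010, -01101, -10010, 0-0101, 0-1010, 00-101, 00101-, 01-010, 010-01, 011-10, 0110-0, 1-1100*, 1-1101*, 10-100, 10110-*, 11-111, 1100-0, 111-01, 1111-1, 11110-*
[col 2] 1-110-
Prime implicants: -01010, -01101, -10010, 0-0101, 0-1010, 00-101, 000110, 00101-, 01-010, 010-01, 011-10, 0110-0, 1-110-, 10-100, 11-111, 1100-0, 111-01, 1111-1
PI chart (minterm → PIs covering it):
  5 | 0-0101,00-101
  6 | 000110  (sole → essential)
  10 | -01010,0-1010,00101-
  11 | 00101-  (sole → essential)
  13 | -01101,00-101
  17 | 010-01  (sole → essential)
  18 | -10010,01-010
  21 | 0-0101,010-01
  24 | 0110-0  (sole → essential)
  26 | 0-1010,01-010,011-10,0110-0
  30 | 011-10  (sole → essential)
  36 | 10-100  (sole → essential)
  42 | -01010  (sole → essential)
  44 | 1-110-,10-100
  45 | -01101,1-110-
  48 | 1100-0  (sole → essential)
  50 | -10010,1100-0
  55 | 11-111  (sole → essential)
  57 | 111-01  (sole → essential)
  60 | 1-110-  (sole → essential)
  61 | 1-110-,111-01,1111-1
  63 | 11-111,1111-1
Essential prime implicants: -01010, 000110, 00101-, 010-01, 011-10, 0110-0, 1-110-, 10-100, 11-111, 1100-0, 111-01

YES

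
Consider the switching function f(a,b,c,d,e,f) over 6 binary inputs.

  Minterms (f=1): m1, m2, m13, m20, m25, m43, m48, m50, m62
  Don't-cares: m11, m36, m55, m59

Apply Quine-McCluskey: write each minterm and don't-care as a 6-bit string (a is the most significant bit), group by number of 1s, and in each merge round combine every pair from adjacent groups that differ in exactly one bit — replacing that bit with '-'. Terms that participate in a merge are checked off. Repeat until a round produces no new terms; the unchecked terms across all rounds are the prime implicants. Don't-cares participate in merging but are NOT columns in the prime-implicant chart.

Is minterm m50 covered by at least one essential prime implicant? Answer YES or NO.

YES

size-2^0 implicants → 000001  000010  001011(✓)  001101  010100  011001  100100  101011(✓)  110000(✓)  110010(✓)  110111  111011(✓)  111110
size-2^1 implicants → -01011  1-1011  1100-0
Unchecked terms (primes): -01011, 000001, 000010, 001101, 010100, 011001, 1-1011, 100100, 1100-0, 110111, 111110
Minterm coverage:
  m1 ⊆ 000001 [E]
  m2 ⊆ 000010 [E]
  m13 ⊆ 001101 [E]
  m20 ⊆ 010100 [E]
  m25 ⊆ 011001 [E]
  m43 ⊆ -01011,1-1011
  m48 ⊆ 1100-0 [E]
  m50 ⊆ 1100-0 [E]
  m62 ⊆ 111110 [E]
E = {000001, 000010, 001101, 010100, 011001, 1100-0, 111110}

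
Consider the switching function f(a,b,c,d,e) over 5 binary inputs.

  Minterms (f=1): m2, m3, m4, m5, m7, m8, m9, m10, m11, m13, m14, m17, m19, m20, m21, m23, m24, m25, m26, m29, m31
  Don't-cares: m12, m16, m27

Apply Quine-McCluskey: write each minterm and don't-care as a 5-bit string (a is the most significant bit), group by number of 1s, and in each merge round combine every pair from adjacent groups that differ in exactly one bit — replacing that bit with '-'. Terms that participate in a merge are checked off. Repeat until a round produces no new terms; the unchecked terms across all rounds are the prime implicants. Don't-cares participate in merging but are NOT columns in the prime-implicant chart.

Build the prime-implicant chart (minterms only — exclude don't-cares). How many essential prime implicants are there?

4

[col 0] 00010*, 00011*, 00100*, 00101*, 00111*, 01000*, 01001*, 01010*, 01011*, 01100*, 01101*, 01110*, 10000*, 10001*, 10011*, 10100*, 10101*, 10111*, 11000*, 11001*, 11010*, 11011*, 11101*, 11111*
[col 1] -0011*, -0100*, -0101*, -0111*, -1000*, -1001*, -1010*, -1011*, -1101*, 0-010*, 0-011*, 0-100*, 0-101*, 00-11*, 0001-*, 001-1*, 0010-*, 01-00*, 01-01*, 01-10*, 010-0*, 010-1*, 0100-*, 0101-*, 011-0*, 0110-*, 1-000*, 1-001*, 1-011*, 1-101*, 1-111*, 10-00*, 10-01*, 10-11*, 100-1*, 1000-*, 101-1*, 1010-*, 11-01*, 11-11*, 110-0*, 110-1*, 1100-*, 1101-*, 111-1*
[col 2] --011, --101, -0-11, -01-1, -010-, -1-01, -10-0*, -10-1*, -100-*, -101-*, 0-01-, 0-10-, 01--0, 01-0-, 010--*, 1--01*, 1--11*, 1-0-1*, 1-00-, 1-1-1*, 10--1*, 10-0-, 11--1*, 110--*
[col 3] -10--, 1---1
Prime implicants: --011, --101, -0-11, -01-1, -010-, -1-01, -10--, 0-01-, 0-10-, 01--0, 01-0-, 1---1, 1-00-, 10-0-
PI chart (minterm → PIs covering it):
  2 | 0-01-  (sole → essential)
  3 | --011,-0-11,0-01-
  4 | -010-,0-10-
  5 | --101,-01-1,-010-,0-10-
  7 | -0-11,-01-1
  8 | -10--,01--0,01-0-
  9 | -1-01,-10--,01-0-
  10 | -10--,0-01-,01--0
  11 | --011,-10--,0-01-
  13 | --101,-1-01,0-10-,01-0-
  14 | 01--0  (sole → essential)
  17 | 1---1,1-00-,10-0-
  19 | --011,-0-11,1---1
  20 | -010-,10-0-
  21 | --101,-01-1,-010-,1---1,10-0-
  23 | -0-11,-01-1,1---1
  24 | -10--,1-00-
  25 | -1-01,-10--,1---1,1-00-
  26 | -10--  (sole → essential)
  29 | --101,-1-01,1---1
  31 | 1---1  (sole → essential)
Essential prime implicants: -10--, 0-01-, 01--0, 1---1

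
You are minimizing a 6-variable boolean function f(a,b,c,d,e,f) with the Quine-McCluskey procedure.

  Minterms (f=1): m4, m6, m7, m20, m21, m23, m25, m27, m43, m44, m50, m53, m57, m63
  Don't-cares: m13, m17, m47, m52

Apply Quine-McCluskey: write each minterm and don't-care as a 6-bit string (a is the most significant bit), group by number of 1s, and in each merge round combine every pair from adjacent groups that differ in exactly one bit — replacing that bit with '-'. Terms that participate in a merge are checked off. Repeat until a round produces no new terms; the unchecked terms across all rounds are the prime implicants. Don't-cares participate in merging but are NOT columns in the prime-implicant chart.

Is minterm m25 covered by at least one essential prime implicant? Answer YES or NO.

YES

Round 0: 000100✓ 000110✓ 000111✓ 001101 010001✓ 010100✓ 010101✓ 010111✓ 011001✓ 011011✓ 101011✓ 101100 101111✓ 110010 110100✓ 110101✓ 111001✓ 111111✓
Round 1: -10100✓ -10101✓ -11001 0-0100 0-0111 0001-0 00011- 01-001 010-01 0101-1 01010-✓ 0110-1 1-1111 101-11 11010-✓
Round 2: -1010-
PIs = {-1010-, -11001, 0-0100, 0-0111, 0001-0, 00011-, 001101, 01-001, 010-01, 0101-1, 0110-1, 1-1111, 101-11, 101100, 110010}
Coverage chart:
  m4: 0-0100,0001-0
  m6: 0001-0,00011-
  m7: 0-0111,00011-
  m20: -1010-,0-0100
  m21: -1010-,010-01,0101-1
  m23: 0-0111,0101-1
  m25: -11001,01-001,0110-1
  m27: 0110-1 ←essential
  m43: 101-11 ←essential
  m44: 101100 ←essential
  m50: 110010 ←essential
  m53: -1010- ←essential
  m57: -11001 ←essential
  m63: 1-1111 ←essential
Essential: -1010-, -11001, 0110-1, 1-1111, 101-11, 101100, 110010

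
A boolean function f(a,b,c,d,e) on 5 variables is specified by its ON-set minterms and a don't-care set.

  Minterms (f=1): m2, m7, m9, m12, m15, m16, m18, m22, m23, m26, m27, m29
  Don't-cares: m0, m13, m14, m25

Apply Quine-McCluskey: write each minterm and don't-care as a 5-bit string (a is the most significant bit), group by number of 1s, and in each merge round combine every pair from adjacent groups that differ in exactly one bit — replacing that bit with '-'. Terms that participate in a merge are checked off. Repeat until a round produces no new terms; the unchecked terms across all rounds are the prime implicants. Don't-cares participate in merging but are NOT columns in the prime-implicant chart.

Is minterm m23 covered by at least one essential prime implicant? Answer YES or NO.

size-2^0 implicants → 00000(✓)  00010(✓)  00111(✓)  01001(✓)  01100(✓)  01101(✓)  01110(✓)  01111(✓)  10000(✓)  10010(✓)  10110(✓)  10111(✓)  11001(✓)  11010(✓)  11011(✓)  11101(✓)
size-2^1 implicants → -0000(✓)  -0010(✓)  -0111  -1001(✓)  -1101(✓)  0-111  000-0(✓)  01-01(✓)  011-0(✓)  011-1(✓)  0110-(✓)  0111-(✓)  1-010  10-10  100-0(✓)  1011-  11-01(✓)  110-1  1101-
size-2^2 implicants → -00-0  -1-01  011--
Unchecked terms (primes): -00-0, -0111, -1-01, 0-111, 011--, 1-010, 10-10, 1011-, 110-1, 1101-
Minterm coverage:
  m2 ⊆ -00-0 [E]
  m7 ⊆ -0111,0-111
  m9 ⊆ -1-01 [E]
  m12 ⊆ 011-- [E]
  m15 ⊆ 0-111,011--
  m16 ⊆ -00-0 [E]
  m18 ⊆ -00-0,1-010,10-10
  m22 ⊆ 10-10,1011-
  m23 ⊆ -0111,1011-
  m26 ⊆ 1-010,1101-
  m27 ⊆ 110-1,1101-
  m29 ⊆ -1-01 [E]
E = {-00-0, -1-01, 011--}

NO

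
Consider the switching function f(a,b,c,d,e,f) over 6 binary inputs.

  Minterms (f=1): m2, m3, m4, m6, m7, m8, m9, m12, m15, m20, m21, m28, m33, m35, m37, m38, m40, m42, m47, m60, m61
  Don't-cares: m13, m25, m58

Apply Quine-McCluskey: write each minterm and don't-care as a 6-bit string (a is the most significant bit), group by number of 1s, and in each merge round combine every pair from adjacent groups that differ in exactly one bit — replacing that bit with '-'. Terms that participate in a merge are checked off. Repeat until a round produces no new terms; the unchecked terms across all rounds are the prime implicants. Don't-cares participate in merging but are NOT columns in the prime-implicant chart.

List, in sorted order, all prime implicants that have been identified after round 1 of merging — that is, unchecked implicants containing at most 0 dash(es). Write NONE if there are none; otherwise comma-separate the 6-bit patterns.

Round 0: 000010✓ 000011✓ 000100✓ 000110✓ 000111✓ 001000✓ 001001✓ 001100✓ 001101✓ 001111✓ 010100✓ 010101✓ 011001✓ 011100✓ 100001✓ 100011✓ 100101✓ 100110✓ 101000✓ 101010✓ 101111✓ 111010✓ 111100✓ 111101✓
Round 1: -00011 -00110 -01000 -01111 -11100 0-0100✓ 0-1001 0-1100✓ 00-100✓ 00-111 000-10✓ 000-11✓ 00001-✓ 0001-0 00011-✓ 001-00✓ 001-01✓ 00100-✓ 0011-1 00110-✓ 01-100✓ 01010- 1-1010 100-01 1000-1 1010-0 11110-
Round 2: 0--100 000-1- 001-0-
PIs = {-00011, -00110, -01000, -01111, -11100, 0--100, 0-1001, 00-111, 000-1-, 0001-0, 001-0-, 0011-1, 01010-, 1-1010, 100-01, 1000-1, 1010-0, 11110-}

NONE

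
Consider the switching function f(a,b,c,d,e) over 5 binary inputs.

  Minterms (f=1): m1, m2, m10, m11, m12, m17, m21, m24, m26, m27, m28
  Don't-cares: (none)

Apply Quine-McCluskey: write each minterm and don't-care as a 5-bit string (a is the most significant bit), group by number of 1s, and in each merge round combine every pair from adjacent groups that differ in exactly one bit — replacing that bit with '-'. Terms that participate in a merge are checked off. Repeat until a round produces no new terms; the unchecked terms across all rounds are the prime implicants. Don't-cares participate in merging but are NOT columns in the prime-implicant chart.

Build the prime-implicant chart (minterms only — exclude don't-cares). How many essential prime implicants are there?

Round 0: 00001✓ 00010✓ 01010✓ 01011✓ 01100✓ 10001✓ 10101✓ 11000✓ 11010✓ 11011✓ 11100✓
Round 1: -0001 -1010✓ -1011✓ -1100 0-010 0101-✓ 10-01 11-00 110-0 1101-✓
Round 2: -101-
PIs = {-0001, -101-, -1100, 0-010, 10-01, 11-00, 110-0}
Coverage chart:
  m1: -0001 ←essential
  m2: 0-010 ←essential
  m10: -101-,0-010
  m11: -101- ←essential
  m12: -1100 ←essential
  m17: -0001,10-01
  m21: 10-01 ←essential
  m24: 11-00,110-0
  m26: -101-,110-0
  m27: -101- ←essential
  m28: -1100,11-00
Essential: -0001, -101-, -1100, 0-010, 10-01

5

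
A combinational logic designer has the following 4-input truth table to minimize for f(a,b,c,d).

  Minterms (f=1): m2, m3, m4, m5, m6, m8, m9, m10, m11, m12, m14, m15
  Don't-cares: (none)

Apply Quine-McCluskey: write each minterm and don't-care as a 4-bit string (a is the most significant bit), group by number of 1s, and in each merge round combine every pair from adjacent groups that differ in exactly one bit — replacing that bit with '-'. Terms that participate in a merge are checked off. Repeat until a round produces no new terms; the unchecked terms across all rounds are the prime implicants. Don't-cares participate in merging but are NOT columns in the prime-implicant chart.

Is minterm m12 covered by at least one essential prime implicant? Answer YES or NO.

Round 0: 0010✓ 0011✓ 0100✓ 0101✓ 0110✓ 1000✓ 1001✓ 1010✓ 1011✓ 1100✓ 1110✓ 1111✓
Round 1: -010✓ -011✓ -100✓ -110✓ 0-10✓ 001-✓ 01-0✓ 010- 1-00✓ 1-10✓ 1-11✓ 10-0✓ 10-1✓ 100-✓ 101-✓ 11-0✓ 111-✓
Round 2: --10 -01- -1-0 1--0 1-1- 10--
PIs = {--10, -01-, -1-0, 010-, 1--0, 1-1-, 10--}
Coverage chart:
  m2: --10,-01-
  m3: -01- ←essential
  m4: -1-0,010-
  m5: 010- ←essential
  m6: --10,-1-0
  m8: 1--0,10--
  m9: 10-- ←essential
  m10: --10,-01-,1--0,1-1-,10--
  m11: -01-,1-1-,10--
  m12: -1-0,1--0
  m14: --10,-1-0,1--0,1-1-
  m15: 1-1- ←essential
Essential: -01-, 010-, 1-1-, 10--

NO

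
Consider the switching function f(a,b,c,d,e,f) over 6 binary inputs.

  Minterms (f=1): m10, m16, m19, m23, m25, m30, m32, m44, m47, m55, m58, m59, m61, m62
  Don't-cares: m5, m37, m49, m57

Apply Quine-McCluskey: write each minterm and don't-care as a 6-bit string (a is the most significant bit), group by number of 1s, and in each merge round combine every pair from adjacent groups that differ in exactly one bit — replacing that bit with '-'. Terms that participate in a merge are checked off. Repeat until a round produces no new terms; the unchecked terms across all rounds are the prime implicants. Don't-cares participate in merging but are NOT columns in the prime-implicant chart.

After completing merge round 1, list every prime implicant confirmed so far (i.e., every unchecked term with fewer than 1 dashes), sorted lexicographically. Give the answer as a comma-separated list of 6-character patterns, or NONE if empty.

001010, 010000, 100000, 101100, 101111

size-2^0 implicants → 000101(✓)  001010  010000  010011(✓)  010111(✓)  011001(✓)  011110(✓)  100000  100101(✓)  101100  101111  110001(✓)  110111(✓)  111001(✓)  111010(✓)  111011(✓)  111101(✓)  111110(✓)
size-2^1 implicants → -00101  -10111  -11001  -11110  010-11  11-001  111-01  111-10  1110-1  11101-
Unchecked terms (primes): -00101, -10111, -11001, -11110, 001010, 010-11, 010000, 100000, 101100, 101111, 11-001, 111-01, 111-10, 1110-1, 11101-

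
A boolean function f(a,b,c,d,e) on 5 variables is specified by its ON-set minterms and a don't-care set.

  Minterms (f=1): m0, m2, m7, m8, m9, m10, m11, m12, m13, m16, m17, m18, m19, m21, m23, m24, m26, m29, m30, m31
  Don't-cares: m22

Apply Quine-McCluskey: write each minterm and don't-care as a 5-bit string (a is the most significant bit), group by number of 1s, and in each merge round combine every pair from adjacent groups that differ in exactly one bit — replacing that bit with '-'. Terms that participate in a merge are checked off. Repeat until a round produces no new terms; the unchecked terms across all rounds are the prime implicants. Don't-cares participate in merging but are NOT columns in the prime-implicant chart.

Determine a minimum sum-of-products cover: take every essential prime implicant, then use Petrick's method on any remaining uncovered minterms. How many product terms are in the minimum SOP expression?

size-2^0 implicants → 00000(✓)  00010(✓)  00111(✓)  01000(✓)  01001(✓)  01010(✓)  01011(✓)  01100(✓)  01101(✓)  10000(✓)  10001(✓)  10010(✓)  10011(✓)  10101(✓)  10110(✓)  10111(✓)  11000(✓)  11010(✓)  11101(✓)  11110(✓)  11111(✓)
size-2^1 implicants → -0000(✓)  -0010(✓)  -0111  -1000(✓)  -1010(✓)  -1101  0-000(✓)  0-010(✓)  000-0(✓)  01-00(✓)  01-01(✓)  010-0(✓)  010-1(✓)  0100-(✓)  0101-(✓)  0110-(✓)  1-000(✓)  1-010(✓)  1-101(✓)  1-110(✓)  1-111(✓)  10-01(✓)  10-10(✓)  10-11(✓)  100-0(✓)  100-1(✓)  1000-(✓)  1001-(✓)  101-1(✓)  1011-(✓)  11-10(✓)  110-0(✓)  111-1(✓)  1111-(✓)
size-2^2 implicants → --000(✓)  --010(✓)  -00-0(✓)  -10-0(✓)  0-0-0(✓)  01-0-  010--  1--10  1-0-0(✓)  1-1-1  1-11-  10--1  10-1-  100--
size-2^3 implicants → --0-0
Unchecked terms (primes): --0-0, -0111, -1101, 01-0-, 010--, 1--10, 1-1-1, 1-11-, 10--1, 10-1-, 100--
Minterm coverage:
  m0 ⊆ --0-0 [E]
  m2 ⊆ --0-0 [E]
  m7 ⊆ -0111 [E]
  m8 ⊆ --0-0,01-0-,010--
  m9 ⊆ 01-0-,010--
  m10 ⊆ --0-0,010--
  m11 ⊆ 010-- [E]
  m12 ⊆ 01-0- [E]
  m13 ⊆ -1101,01-0-
  m16 ⊆ --0-0,100--
  m17 ⊆ 10--1,100--
  m18 ⊆ --0-0,1--10,10-1-,100--
  m19 ⊆ 10--1,10-1-,100--
  m21 ⊆ 1-1-1,10--1
  m23 ⊆ -0111,1-1-1,1-11-,10--1,10-1-
  m24 ⊆ --0-0 [E]
  m26 ⊆ --0-0,1--10
  m29 ⊆ -1101,1-1-1
  m30 ⊆ 1--10,1-11-
  m31 ⊆ 1-1-1,1-11-
E = {--0-0, -0111, 01-0-, 010--}
Petrick residual → -1101, 1-11-, 10--1
Cover = c'e' + b'cde + bcd'e + a'bd' + a'bc' + acd + ab'e  |cover|=7

7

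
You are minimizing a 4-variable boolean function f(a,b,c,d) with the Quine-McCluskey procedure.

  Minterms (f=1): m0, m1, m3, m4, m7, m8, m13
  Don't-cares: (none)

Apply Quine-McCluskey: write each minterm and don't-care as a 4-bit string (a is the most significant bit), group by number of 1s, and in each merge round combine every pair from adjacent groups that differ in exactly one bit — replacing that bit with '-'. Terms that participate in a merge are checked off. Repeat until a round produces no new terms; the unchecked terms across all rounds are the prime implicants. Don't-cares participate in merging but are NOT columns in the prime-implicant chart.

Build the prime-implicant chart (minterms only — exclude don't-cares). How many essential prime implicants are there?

Round 0: 0000✓ 0001✓ 0011✓ 0100✓ 0111✓ 1000✓ 1101
Round 1: -000 0-00 0-11 00-1 000-
PIs = {-000, 0-00, 0-11, 00-1, 000-, 1101}
Coverage chart:
  m0: -000,0-00,000-
  m1: 00-1,000-
  m3: 0-11,00-1
  m4: 0-00 ←essential
  m7: 0-11 ←essential
  m8: -000 ←essential
  m13: 1101 ←essential
Essential: -000, 0-00, 0-11, 1101

4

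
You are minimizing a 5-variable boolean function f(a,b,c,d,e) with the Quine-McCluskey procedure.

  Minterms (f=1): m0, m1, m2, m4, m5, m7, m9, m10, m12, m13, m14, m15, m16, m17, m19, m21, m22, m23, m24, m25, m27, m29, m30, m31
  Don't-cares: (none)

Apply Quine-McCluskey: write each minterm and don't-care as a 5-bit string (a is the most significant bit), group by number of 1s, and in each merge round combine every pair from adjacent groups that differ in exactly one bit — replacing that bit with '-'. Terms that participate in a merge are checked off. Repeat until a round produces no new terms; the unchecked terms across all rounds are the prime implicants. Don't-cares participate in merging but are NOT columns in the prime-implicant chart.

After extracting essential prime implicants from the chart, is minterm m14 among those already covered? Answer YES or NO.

[col 0] 00000*, 00001*, 00010*, 00100*, 00101*, 00111*, 01001*, 01010*, 01100*, 01101*, 01110*, 01111*, 10000*, 10001*, 10011*, 10101*, 10110*, 10111*, 11000*, 11001*, 11011*, 11101*, 11110*, 11111*
[col 1] -0000*, -0001*, -0101*, -0111*, -1001*, -1101*, -1110*, -1111*, 0-001*, 0-010, 0-100*, 0-101*, 0-111*, 00-00*, 00-01*, 000-0, 0000-*, 001-1*, 0010-*, 01-01*, 01-10, 011-0*, 011-1*, 0110-*, 0111-*, 1-000*, 1-001*, 1-011*, 1-101*, 1-110*, 1-111*, 10-01*, 10-11*, 100-1*, 1000-*, 101-1*, 1011-*, 11-01*, 11-11*, 110-1*, 1100-*, 111-1*, 1111-*
[col 2] --001*, --101*, --111*, -0-01*, -000-, -01-1*, -1-01*, -11-1*, -111-, 0--01*, 0-1-1*, 0-10-, 00-0-, 011--, 1--01*, 1--11*, 1-0-1*, 1-00-, 1-1-1*, 1-11-, 10--1*, 11--1*
[col 3] ---01, --1-1, 1---1
Prime implicants: ---01, --1-1, -000-, -111-, 0-010, 0-10-, 00-0-, 000-0, 01-10, 011--, 1---1, 1-00-, 1-11-
PI chart (minterm → PIs covering it):
  0 | -000-,00-0-,000-0
  1 | ---01,-000-,00-0-
  2 | 0-010,000-0
  4 | 0-10-,00-0-
  5 | ---01,--1-1,0-10-,00-0-
  7 | --1-1  (sole → essential)
  9 | ---01  (sole → essential)
  10 | 0-010,01-10
  12 | 0-10-,011--
  13 | ---01,--1-1,0-10-,011--
  14 | -111-,01-10,011--
  15 | --1-1,-111-,011--
  16 | -000-,1-00-
  17 | ---01,-000-,1---1,1-00-
  19 | 1---1  (sole → essential)
  21 | ---01,--1-1,1---1
  22 | 1-11-  (sole → essential)
  23 | --1-1,1---1,1-11-
  24 | 1-00-  (sole → essential)
  25 | ---01,1---1,1-00-
  27 | 1---1  (sole → essential)
  29 | ---01,--1-1,1---1
  30 | -111-,1-11-
  31 | --1-1,-111-,1---1,1-11-
Essential prime implicants: ---01, --1-1, 1---1, 1-00-, 1-11-

NO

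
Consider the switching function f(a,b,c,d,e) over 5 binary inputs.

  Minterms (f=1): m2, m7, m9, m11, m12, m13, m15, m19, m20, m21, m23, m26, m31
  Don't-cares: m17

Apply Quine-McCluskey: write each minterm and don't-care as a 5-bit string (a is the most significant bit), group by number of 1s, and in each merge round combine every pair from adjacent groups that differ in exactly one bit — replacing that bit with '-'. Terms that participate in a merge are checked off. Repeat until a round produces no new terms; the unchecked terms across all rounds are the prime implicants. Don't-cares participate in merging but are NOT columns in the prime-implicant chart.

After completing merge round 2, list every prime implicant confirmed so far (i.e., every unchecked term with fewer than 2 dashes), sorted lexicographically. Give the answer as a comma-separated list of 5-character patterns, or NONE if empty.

[col 0] 00010, 00111*, 01001*, 01011*, 01100*, 01101*, 01111*, 10001*, 10011*, 10100*, 10101*, 10111*, 11010, 11111*
[col 1] -0111*, -1111*, 0-111*, 01-01*, 01-11*, 010-1*, 011-1*, 0110-, 1-111*, 10-01*, 10-11*, 100-1*, 101-1*, 1010-
[col 2] --111, 01--1, 10--1
Prime implicants: --111, 00010, 01--1, 0110-, 10--1, 1010-, 11010

00010, 0110-, 1010-, 11010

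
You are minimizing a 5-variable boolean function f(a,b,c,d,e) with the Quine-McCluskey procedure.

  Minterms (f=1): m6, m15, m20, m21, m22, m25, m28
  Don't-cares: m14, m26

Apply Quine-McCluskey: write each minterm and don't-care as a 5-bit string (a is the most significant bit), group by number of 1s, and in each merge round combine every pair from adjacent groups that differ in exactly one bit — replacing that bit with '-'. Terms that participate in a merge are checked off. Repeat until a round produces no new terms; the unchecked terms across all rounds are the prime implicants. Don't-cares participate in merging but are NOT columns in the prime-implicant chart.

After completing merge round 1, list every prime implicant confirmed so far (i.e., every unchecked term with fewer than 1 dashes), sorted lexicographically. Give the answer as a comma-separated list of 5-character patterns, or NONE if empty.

[col 0] 00110*, 01110*, 01111*, 10100*, 10101*, 10110*, 11001, 11010, 11100*
[col 1] -0110, 0-110, 0111-, 1-100, 101-0, 1010-
Prime implicants: -0110, 0-110, 0111-, 1-100, 101-0, 1010-, 11001, 11010

11001, 11010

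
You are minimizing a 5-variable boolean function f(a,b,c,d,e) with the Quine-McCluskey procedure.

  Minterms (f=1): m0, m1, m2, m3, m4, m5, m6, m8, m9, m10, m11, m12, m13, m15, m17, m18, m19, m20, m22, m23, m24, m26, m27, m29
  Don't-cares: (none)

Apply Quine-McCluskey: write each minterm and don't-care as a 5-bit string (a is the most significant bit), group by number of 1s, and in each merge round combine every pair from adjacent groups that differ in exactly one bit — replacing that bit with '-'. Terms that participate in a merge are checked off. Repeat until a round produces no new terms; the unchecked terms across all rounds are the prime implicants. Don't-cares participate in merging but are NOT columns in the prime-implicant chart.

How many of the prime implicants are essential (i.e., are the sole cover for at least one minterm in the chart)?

8

size-2^0 implicants → 00000(✓)  00001(✓)  00010(✓)  00011(✓)  00100(✓)  00101(✓)  00110(✓)  01000(✓)  01001(✓)  01010(✓)  01011(✓)  01100(✓)  01101(✓)  01111(✓)  10001(✓)  10010(✓)  10011(✓)  10100(✓)  10110(✓)  10111(✓)  11000(✓)  11010(✓)  11011(✓)  11101(✓)
size-2^1 implicants → -0001(✓)  -0010(✓)  -0011(✓)  -0100(✓)  -0110(✓)  -1000(✓)  -1010(✓)  -1011(✓)  -1101  0-000(✓)  0-001(✓)  0-010(✓)  0-011(✓)  0-100(✓)  0-101(✓)  00-00(✓)  00-01(✓)  00-10(✓)  000-0(✓)  000-1(✓)  0000-(✓)  0001-(✓)  001-0(✓)  0010-(✓)  01-00(✓)  01-01(✓)  01-11(✓)  010-0(✓)  010-1(✓)  0100-(✓)  0101-(✓)  011-1(✓)  0110-(✓)  1-010(✓)  1-011(✓)  10-10(✓)  10-11(✓)  100-1(✓)  1001-(✓)  101-0(✓)  1011-(✓)  110-0(✓)  1101-(✓)
size-2^2 implicants → --010(✓)  --011(✓)  -0-10  -00-1  -001-(✓)  -01-0  -10-0  -101-(✓)  0--00(✓)  0--01(✓)  0-0-0(✓)  0-0-1(✓)  0-00-(✓)  0-01-(✓)  0-10-(✓)  00--0  00-0-(✓)  000--(✓)  01--1  01-0-(✓)  010--(✓)  1-01-(✓)  10-1-
size-2^3 implicants → --01-  0--0-  0-0--
Unchecked terms (primes): --01-, -0-10, -00-1, -01-0, -10-0, -1101, 0--0-, 0-0--, 00--0, 01--1, 10-1-
Minterm coverage:
  m0 ⊆ 0--0-,0-0--,00--0
  m1 ⊆ -00-1,0--0-,0-0--
  m2 ⊆ --01-,-0-10,0-0--,00--0
  m3 ⊆ --01-,-00-1,0-0--
  m4 ⊆ -01-0,0--0-,00--0
  m5 ⊆ 0--0- [E]
  m6 ⊆ -0-10,-01-0,00--0
  m8 ⊆ -10-0,0--0-,0-0--
  m9 ⊆ 0--0-,0-0--,01--1
  m10 ⊆ --01-,-10-0,0-0--
  m11 ⊆ --01-,0-0--,01--1
  m12 ⊆ 0--0- [E]
  m13 ⊆ -1101,0--0-,01--1
  m15 ⊆ 01--1 [E]
  m17 ⊆ -00-1 [E]
  m18 ⊆ --01-,-0-10,10-1-
  m19 ⊆ --01-,-00-1,10-1-
  m20 ⊆ -01-0 [E]
  m22 ⊆ -0-10,-01-0,10-1-
  m23 ⊆ 10-1- [E]
  m24 ⊆ -10-0 [E]
  m26 ⊆ --01-,-10-0
  m27 ⊆ --01- [E]
  m29 ⊆ -1101 [E]
E = {--01-, -00-1, -01-0, -10-0, -1101, 0--0-, 01--1, 10-1-}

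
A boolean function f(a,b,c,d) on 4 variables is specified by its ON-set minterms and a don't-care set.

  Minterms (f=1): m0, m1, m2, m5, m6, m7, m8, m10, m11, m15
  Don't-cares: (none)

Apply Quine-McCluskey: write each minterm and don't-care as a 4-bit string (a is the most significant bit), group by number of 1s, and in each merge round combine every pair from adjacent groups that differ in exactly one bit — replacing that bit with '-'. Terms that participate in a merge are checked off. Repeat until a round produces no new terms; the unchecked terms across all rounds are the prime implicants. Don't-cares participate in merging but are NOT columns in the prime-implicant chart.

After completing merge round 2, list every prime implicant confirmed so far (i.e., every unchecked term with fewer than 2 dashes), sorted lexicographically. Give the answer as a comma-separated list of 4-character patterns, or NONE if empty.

size-2^0 implicants → 0000(✓)  0001(✓)  0010(✓)  0101(✓)  0110(✓)  0111(✓)  1000(✓)  1010(✓)  1011(✓)  1111(✓)
size-2^1 implicants → -000(✓)  -010(✓)  -111  0-01  0-10  00-0(✓)  000-  01-1  011-  1-11  10-0(✓)  101-
size-2^2 implicants → -0-0
Unchecked terms (primes): -0-0, -111, 0-01, 0-10, 000-, 01-1, 011-, 1-11, 101-

-111, 0-01, 0-10, 000-, 01-1, 011-, 1-11, 101-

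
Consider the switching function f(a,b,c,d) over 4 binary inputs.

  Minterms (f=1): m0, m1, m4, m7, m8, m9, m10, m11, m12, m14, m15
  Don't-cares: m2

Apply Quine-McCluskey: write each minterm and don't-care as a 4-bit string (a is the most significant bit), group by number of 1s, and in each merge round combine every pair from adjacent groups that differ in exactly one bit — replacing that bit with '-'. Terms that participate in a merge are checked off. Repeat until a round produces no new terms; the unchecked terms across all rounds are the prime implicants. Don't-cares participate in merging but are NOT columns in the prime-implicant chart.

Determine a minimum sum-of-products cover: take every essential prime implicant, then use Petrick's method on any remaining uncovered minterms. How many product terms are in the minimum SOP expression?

size-2^0 implicants → 0000(✓)  0001(✓)  0010(✓)  0100(✓)  0111(✓)  1000(✓)  1001(✓)  1010(✓)  1011(✓)  1100(✓)  1110(✓)  1111(✓)
size-2^1 implicants → -000(✓)  -001(✓)  -010(✓)  -100(✓)  -111  0-00(✓)  00-0(✓)  000-(✓)  1-00(✓)  1-10(✓)  1-11(✓)  10-0(✓)  10-1(✓)  100-(✓)  101-(✓)  11-0(✓)  111-(✓)
size-2^2 implicants → --00  -0-0  -00-  1--0  1-1-  10--
Unchecked terms (primes): --00, -0-0, -00-, -111, 1--0, 1-1-, 10--
Minterm coverage:
  m0 ⊆ --00,-0-0,-00-
  m1 ⊆ -00- [E]
  m4 ⊆ --00 [E]
  m7 ⊆ -111 [E]
  m8 ⊆ --00,-0-0,-00-,1--0,10--
  m9 ⊆ -00-,10--
  m10 ⊆ -0-0,1--0,1-1-,10--
  m11 ⊆ 1-1-,10--
  m12 ⊆ --00,1--0
  m14 ⊆ 1--0,1-1-
  m15 ⊆ -111,1-1-
E = {--00, -00-, -111}
Petrick residual → 1-1-
Cover = c'd' + b'c' + bcd + ac  |cover|=4

4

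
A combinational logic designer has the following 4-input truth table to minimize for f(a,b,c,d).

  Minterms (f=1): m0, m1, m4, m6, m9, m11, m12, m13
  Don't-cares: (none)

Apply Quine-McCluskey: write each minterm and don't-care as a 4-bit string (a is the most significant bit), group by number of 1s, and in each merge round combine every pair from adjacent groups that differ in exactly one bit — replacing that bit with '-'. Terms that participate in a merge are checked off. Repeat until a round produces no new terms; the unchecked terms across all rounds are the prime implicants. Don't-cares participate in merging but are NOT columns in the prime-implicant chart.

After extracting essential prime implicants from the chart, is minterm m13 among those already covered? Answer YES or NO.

Round 0: 0000✓ 0001✓ 0100✓ 0110✓ 1001✓ 1011✓ 1100✓ 1101✓
Round 1: -001 -100 0-00 000- 01-0 1-01 10-1 110-
PIs = {-001, -100, 0-00, 000-, 01-0, 1-01, 10-1, 110-}
Coverage chart:
  m0: 0-00,000-
  m1: -001,000-
  m4: -100,0-00,01-0
  m6: 01-0 ←essential
  m9: -001,1-01,10-1
  m11: 10-1 ←essential
  m12: -100,110-
  m13: 1-01,110-
Essential: 01-0, 10-1

NO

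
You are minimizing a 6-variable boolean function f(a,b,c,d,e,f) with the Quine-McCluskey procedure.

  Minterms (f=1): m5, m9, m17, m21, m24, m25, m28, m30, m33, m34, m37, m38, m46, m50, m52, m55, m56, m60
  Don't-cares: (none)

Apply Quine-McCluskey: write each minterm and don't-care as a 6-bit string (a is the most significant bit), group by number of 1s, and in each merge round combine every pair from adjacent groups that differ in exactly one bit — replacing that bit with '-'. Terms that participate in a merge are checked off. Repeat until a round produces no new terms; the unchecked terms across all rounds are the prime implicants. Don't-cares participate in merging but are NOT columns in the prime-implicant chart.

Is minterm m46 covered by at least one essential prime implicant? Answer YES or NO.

Round 0: 000101✓ 001001✓ 010001✓ 010101✓ 011000✓ 011001✓ 011100✓ 011110✓ 100001✓ 100010✓ 100101✓ 100110✓ 101110✓ 110010✓ 110100✓ 110111 111000✓ 111100✓
Round 1: -00101 -11000✓ -11100✓ 0-0101 0-1001 01-001 010-01 011-00✓ 01100- 0111-0 1-0010 10-110 100-01 100-10 11-100 111-00✓
Round 2: -11-00
PIs = {-00101, -11-00, 0-0101, 0-1001, 01-001, 010-01, 01100-, 0111-0, 1-0010, 10-110, 100-01, 100-10, 11-100, 110111}
Coverage chart:
  m5: -00101,0-0101
  m9: 0-1001 ←essential
  m17: 01-001,010-01
  m21: 0-0101,010-01
  m24: -11-00,01100-
  m25: 0-1001,01-001,01100-
  m28: -11-00,0111-0
  m30: 0111-0 ←essential
  m33: 100-01 ←essential
  m34: 1-0010,100-10
  m37: -00101,100-01
  m38: 10-110,100-10
  m46: 10-110 ←essential
  m50: 1-0010 ←essential
  m52: 11-100 ←essential
  m55: 110111 ←essential
  m56: -11-00 ←essential
  m60: -11-00,11-100
Essential: -11-00, 0-1001, 0111-0, 1-0010, 10-110, 100-01, 11-100, 110111

YES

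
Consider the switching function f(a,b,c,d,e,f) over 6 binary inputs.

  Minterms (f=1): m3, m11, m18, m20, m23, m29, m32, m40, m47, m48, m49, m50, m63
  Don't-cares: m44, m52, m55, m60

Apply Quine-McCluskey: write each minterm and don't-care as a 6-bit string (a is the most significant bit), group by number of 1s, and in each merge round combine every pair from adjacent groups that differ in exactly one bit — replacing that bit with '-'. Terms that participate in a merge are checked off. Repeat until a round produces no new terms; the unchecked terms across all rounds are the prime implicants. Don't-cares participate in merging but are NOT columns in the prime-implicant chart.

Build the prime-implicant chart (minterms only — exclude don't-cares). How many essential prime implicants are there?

size-2^0 implicants → 000011(✓)  001011(✓)  010010(✓)  010100(✓)  010111(✓)  011101  100000(✓)  101000(✓)  101100(✓)  101111(✓)  110000(✓)  110001(✓)  110010(✓)  110100(✓)  110111(✓)  111100(✓)  111111(✓)
size-2^1 implicants → -10010  -10100  -10111  00-011  1-0000  1-1100  1-1111  10-000  101-00  11-100  11-111  110-00  1100-0  11000-
Unchecked terms (primes): -10010, -10100, -10111, 00-011, 011101, 1-0000, 1-1100, 1-1111, 10-000, 101-00, 11-100, 11-111, 110-00, 1100-0, 11000-
Minterm coverage:
  m3 ⊆ 00-011 [E]
  m11 ⊆ 00-011 [E]
  m18 ⊆ -10010 [E]
  m20 ⊆ -10100 [E]
  m23 ⊆ -10111 [E]
  m29 ⊆ 011101 [E]
  m32 ⊆ 1-0000,10-000
  m40 ⊆ 10-000,101-00
  m47 ⊆ 1-1111 [E]
  m48 ⊆ 1-0000,110-00,1100-0,11000-
  m49 ⊆ 11000- [E]
  m50 ⊆ -10010,1100-0
  m63 ⊆ 1-1111,11-111
E = {-10010, -10100, -10111, 00-011, 011101, 1-1111, 11000-}

7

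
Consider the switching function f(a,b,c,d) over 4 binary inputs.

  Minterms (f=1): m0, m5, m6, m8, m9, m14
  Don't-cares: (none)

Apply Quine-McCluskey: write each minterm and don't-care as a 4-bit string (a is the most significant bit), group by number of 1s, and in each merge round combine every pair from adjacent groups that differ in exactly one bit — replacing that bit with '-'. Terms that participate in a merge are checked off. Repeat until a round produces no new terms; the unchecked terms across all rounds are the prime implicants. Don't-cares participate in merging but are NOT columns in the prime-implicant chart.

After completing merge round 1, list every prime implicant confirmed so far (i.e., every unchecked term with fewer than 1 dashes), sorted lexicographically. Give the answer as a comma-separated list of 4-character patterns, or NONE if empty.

[col 0] 0000*, 0101, 0110*, 1000*, 1001*, 1110*
[col 1] -000, -110, 100-
Prime implicants: -000, -110, 0101, 100-

0101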